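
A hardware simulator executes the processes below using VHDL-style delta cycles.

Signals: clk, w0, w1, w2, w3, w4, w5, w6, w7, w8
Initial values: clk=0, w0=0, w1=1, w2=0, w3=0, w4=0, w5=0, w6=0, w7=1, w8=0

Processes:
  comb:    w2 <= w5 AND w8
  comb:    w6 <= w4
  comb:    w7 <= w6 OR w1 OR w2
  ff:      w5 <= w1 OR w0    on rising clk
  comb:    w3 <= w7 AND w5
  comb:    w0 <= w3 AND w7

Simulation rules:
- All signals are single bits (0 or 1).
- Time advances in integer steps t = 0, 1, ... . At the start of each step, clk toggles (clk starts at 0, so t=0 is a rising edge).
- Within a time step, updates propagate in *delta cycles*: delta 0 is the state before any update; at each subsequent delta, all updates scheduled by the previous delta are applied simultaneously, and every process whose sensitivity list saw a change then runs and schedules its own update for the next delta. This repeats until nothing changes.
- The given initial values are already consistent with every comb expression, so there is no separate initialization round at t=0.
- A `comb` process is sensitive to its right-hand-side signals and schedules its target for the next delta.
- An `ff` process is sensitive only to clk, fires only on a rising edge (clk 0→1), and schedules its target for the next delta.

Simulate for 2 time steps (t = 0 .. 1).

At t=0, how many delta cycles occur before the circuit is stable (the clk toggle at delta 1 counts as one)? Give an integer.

[bits: w8,w3,clk,w4,w0,w7,w6,w2,w5,w1]
t=0: Δ0=0000010001 Δ1=0010010001 Δ2=0010010011 Δ3=0110010011 Δ4=0110110011 | 4Δ
t=1: Δ0=0110110011 Δ1=0100110011 | 1Δ

4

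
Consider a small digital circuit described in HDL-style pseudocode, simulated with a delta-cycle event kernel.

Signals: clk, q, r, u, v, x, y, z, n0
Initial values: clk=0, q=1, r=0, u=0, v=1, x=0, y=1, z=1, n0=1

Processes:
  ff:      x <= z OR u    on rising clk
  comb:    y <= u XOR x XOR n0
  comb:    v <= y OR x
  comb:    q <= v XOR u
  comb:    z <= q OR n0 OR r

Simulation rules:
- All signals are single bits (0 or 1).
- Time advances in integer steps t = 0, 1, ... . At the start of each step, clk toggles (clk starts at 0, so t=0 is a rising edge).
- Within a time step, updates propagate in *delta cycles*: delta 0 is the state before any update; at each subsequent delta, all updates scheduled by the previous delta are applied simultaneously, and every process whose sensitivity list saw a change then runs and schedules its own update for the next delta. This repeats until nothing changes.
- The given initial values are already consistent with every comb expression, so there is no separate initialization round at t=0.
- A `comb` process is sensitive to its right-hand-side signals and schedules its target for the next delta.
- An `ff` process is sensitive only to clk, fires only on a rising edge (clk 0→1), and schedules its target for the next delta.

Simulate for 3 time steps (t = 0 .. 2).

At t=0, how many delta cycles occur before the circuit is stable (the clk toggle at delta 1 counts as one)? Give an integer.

3

t0.Δ0 z=1 y=1 u=0 q=1 n0=1 r=0 x=0 v=1 clk=0
t0.Δ1 z=1 y=1 u=0 q=1 n0=1 r=0 x=0 v=1 clk=1
t0.Δ2 z=1 y=1 u=0 q=1 n0=1 r=0 x=1 v=1 clk=1
t0.Δ3 z=1 y=0 u=0 q=1 n0=1 r=0 x=1 v=1 clk=1
t1.Δ0 z=1 y=0 u=0 q=1 n0=1 r=0 x=1 v=1 clk=1
t1.Δ1 z=1 y=0 u=0 q=1 n0=1 r=0 x=1 v=1 clk=0
t2.Δ0 z=1 y=0 u=0 q=1 n0=1 r=0 x=1 v=1 clk=0
t2.Δ1 z=1 y=0 u=0 q=1 n0=1 r=0 x=1 v=1 clk=1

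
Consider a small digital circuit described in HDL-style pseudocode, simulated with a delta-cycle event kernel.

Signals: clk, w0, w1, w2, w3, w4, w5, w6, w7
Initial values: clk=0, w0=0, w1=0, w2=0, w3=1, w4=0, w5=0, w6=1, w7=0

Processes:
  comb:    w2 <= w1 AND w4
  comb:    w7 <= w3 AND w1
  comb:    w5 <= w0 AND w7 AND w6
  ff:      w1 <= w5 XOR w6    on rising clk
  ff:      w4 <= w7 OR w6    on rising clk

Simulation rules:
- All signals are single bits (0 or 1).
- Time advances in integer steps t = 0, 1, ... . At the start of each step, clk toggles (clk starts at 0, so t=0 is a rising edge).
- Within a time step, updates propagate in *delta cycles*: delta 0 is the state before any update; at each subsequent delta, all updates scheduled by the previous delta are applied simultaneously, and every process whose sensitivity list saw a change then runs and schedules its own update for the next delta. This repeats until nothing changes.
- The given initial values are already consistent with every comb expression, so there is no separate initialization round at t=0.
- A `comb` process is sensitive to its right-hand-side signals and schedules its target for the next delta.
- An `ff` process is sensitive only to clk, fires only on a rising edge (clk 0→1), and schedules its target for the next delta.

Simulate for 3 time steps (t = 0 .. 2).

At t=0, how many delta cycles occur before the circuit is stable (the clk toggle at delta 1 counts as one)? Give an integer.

t=0 Δ0: w7=0 clk=0 w2=0 w5=0 w6=1 w3=1 w4=0 w1=0 w0=0
  Δ1: clk:0→1
  Δ2: w4:0→1, w1:0→1
  Δ3: w7:0→1, w2:0→1
  (3Δ to stable)
t=1 Δ0: w7=1 clk=1 w2=1 w5=0 w6=1 w3=1 w4=1 w1=1 w0=0
  Δ1: clk:1→0
  (1Δ to stable)
t=2 Δ0: w7=1 clk=0 w2=1 w5=0 w6=1 w3=1 w4=1 w1=1 w0=0
  Δ1: clk:0→1
  (1Δ to stable)

3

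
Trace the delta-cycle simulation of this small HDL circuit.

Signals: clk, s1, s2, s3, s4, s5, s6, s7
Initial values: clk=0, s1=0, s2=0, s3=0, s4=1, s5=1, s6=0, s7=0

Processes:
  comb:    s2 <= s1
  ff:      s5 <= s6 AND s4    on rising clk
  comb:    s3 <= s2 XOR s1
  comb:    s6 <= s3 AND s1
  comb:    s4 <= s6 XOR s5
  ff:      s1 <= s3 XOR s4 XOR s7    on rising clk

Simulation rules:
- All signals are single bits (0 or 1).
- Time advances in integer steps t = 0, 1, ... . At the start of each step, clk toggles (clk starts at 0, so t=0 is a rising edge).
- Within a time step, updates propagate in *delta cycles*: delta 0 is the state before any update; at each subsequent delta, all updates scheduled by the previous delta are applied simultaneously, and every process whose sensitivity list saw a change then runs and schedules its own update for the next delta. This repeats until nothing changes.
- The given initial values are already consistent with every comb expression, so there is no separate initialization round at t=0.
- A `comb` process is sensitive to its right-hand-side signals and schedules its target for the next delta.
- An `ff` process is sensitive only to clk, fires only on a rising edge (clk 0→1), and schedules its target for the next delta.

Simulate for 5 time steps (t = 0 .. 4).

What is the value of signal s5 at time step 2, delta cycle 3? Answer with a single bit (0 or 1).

0

t0.Δ0 clk=0 s6=0 s4=1 s2=0 s7=0 s1=0 s3=0 s5=1
t0.Δ1 clk=1 s6=0 s4=1 s2=0 s7=0 s1=0 s3=0 s5=1
t0.Δ2 clk=1 s6=0 s4=1 s2=0 s7=0 s1=1 s3=0 s5=0
t0.Δ3 clk=1 s6=0 s4=0 s2=1 s7=0 s1=1 s3=1 s5=0
t0.Δ4 clk=1 s6=1 s4=0 s2=1 s7=0 s1=1 s3=0 s5=0
t0.Δ5 clk=1 s6=0 s4=1 s2=1 s7=0 s1=1 s3=0 s5=0
t0.Δ6 clk=1 s6=0 s4=0 s2=1 s7=0 s1=1 s3=0 s5=0
t1.Δ0 clk=1 s6=0 s4=0 s2=1 s7=0 s1=1 s3=0 s5=0
t1.Δ1 clk=0 s6=0 s4=0 s2=1 s7=0 s1=1 s3=0 s5=0
t2.Δ0 clk=0 s6=0 s4=0 s2=1 s7=0 s1=1 s3=0 s5=0
t2.Δ1 clk=1 s6=0 s4=0 s2=1 s7=0 s1=1 s3=0 s5=0
t2.Δ2 clk=1 s6=0 s4=0 s2=1 s7=0 s1=0 s3=0 s5=0
t2.Δ3 clk=1 s6=0 s4=0 s2=0 s7=0 s1=0 s3=1 s5=0
t2.Δ4 clk=1 s6=0 s4=0 s2=0 s7=0 s1=0 s3=0 s5=0
t3.Δ0 clk=1 s6=0 s4=0 s2=0 s7=0 s1=0 s3=0 s5=0
t3.Δ1 clk=0 s6=0 s4=0 s2=0 s7=0 s1=0 s3=0 s5=0
t4.Δ0 clk=0 s6=0 s4=0 s2=0 s7=0 s1=0 s3=0 s5=0
t4.Δ1 clk=1 s6=0 s4=0 s2=0 s7=0 s1=0 s3=0 s5=0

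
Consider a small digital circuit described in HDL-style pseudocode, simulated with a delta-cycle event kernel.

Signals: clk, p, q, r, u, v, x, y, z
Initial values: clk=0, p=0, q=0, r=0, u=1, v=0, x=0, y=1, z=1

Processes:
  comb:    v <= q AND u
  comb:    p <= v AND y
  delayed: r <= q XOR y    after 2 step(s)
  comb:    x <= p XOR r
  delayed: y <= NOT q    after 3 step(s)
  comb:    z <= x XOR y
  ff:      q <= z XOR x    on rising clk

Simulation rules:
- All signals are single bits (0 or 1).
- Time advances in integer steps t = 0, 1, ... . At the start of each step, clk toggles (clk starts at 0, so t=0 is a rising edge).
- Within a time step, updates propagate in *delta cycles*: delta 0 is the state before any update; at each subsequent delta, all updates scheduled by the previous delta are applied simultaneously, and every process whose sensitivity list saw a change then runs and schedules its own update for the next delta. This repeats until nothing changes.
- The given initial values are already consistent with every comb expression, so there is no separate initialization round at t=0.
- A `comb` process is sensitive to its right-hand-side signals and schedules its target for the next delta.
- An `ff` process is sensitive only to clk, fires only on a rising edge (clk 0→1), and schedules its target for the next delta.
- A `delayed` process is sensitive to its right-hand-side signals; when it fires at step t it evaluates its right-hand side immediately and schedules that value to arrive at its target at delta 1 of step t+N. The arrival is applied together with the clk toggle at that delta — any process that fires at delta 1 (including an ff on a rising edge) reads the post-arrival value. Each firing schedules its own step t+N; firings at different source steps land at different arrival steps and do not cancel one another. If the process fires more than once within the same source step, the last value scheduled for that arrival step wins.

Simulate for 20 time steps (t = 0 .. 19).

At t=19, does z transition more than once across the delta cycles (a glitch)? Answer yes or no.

yes

t=0 Δ0: y=1 v=0 q=0 p=0 z=1 clk=0 r=0 x=0 u=1
  Δ1: clk:0→1
  Δ2: q:0→1
  Δ3: v:0→1
  Δ4: p:0→1
  Δ5: x:0→1
  Δ6: z:1→0
  (6Δ to stable)
t=1 Δ0: y=1 v=1 q=1 p=1 z=0 clk=1 r=0 x=1 u=1
  Δ1: clk:1→0
  (1Δ to stable)
t=2 Δ0: y=1 v=1 q=1 p=1 z=0 clk=0 r=0 x=1 u=1
  Δ1: clk:0→1
  (1Δ to stable)
t=3 Δ0: y=1 v=1 q=1 p=1 z=0 clk=1 r=0 x=1 u=1
  Δ1: y:1→0, clk:1→0
  Δ2: p:1→0, z:0→1
  Δ3: x:1→0
  Δ4: z:1→0
  (4Δ to stable)
t=4 Δ0: y=0 v=1 q=1 p=0 z=0 clk=0 r=0 x=0 u=1
  Δ1: clk:0→1
  Δ2: q:1→0
  Δ3: v:1→0
  (3Δ to stable)
t=5 Δ0: y=0 v=0 q=0 p=0 z=0 clk=1 r=0 x=0 u=1
  Δ1: clk:1→0, r:0→1
  Δ2: x:0→1
  Δ3: z:0→1
  (3Δ to stable)
t=6 Δ0: y=0 v=0 q=0 p=0 z=1 clk=0 r=1 x=1 u=1
  Δ1: clk:0→1, r:1→0
  Δ2: x:1→0
  Δ3: z:1→0
  (3Δ to stable)
t=7 Δ0: y=0 v=0 q=0 p=0 z=0 clk=1 r=0 x=0 u=1
  Δ1: y:0→1, clk:1→0
  Δ2: z:0→1
  (2Δ to stable)
t=8 Δ0: y=1 v=0 q=0 p=0 z=1 clk=0 r=0 x=0 u=1
  Δ1: clk:0→1
  Δ2: q:0→1
  Δ3: v:0→1
  Δ4: p:0→1
  Δ5: x:0→1
  Δ6: z:1→0
  (6Δ to stable)
t=9 Δ0: y=1 v=1 q=1 p=1 z=0 clk=1 r=0 x=1 u=1
  Δ1: clk:1→0, r:0→1
  Δ2: x:1→0
  Δ3: z:0→1
  (3Δ to stable)
t=10 Δ0: y=1 v=1 q=1 p=1 z=1 clk=0 r=1 x=0 u=1
  Δ1: clk:0→1, r:1→0
  Δ2: x:0→1
  Δ3: z:1→0
  (3Δ to stable)
t=11 Δ0: y=1 v=1 q=1 p=1 z=0 clk=1 r=0 x=1 u=1
  Δ1: y:1→0, clk:1→0
  Δ2: p:1→0, z:0→1
  Δ3: x:1→0
  Δ4: z:1→0
  (4Δ to stable)
t=12 Δ0: y=0 v=1 q=1 p=0 z=0 clk=0 r=0 x=0 u=1
  Δ1: clk:0→1
  Δ2: q:1→0
  Δ3: v:1→0
  (3Δ to stable)
t=13 Δ0: y=0 v=0 q=0 p=0 z=0 clk=1 r=0 x=0 u=1
  Δ1: clk:1→0, r:0→1
  Δ2: x:0→1
  Δ3: z:0→1
  (3Δ to stable)
t=14 Δ0: y=0 v=0 q=0 p=0 z=1 clk=0 r=1 x=1 u=1
  Δ1: clk:0→1, r:1→0
  Δ2: x:1→0
  Δ3: z:1→0
  (3Δ to stable)
t=15 Δ0: y=0 v=0 q=0 p=0 z=0 clk=1 r=0 x=0 u=1
  Δ1: y:0→1, clk:1→0
  Δ2: z:0→1
  (2Δ to stable)
t=16 Δ0: y=1 v=0 q=0 p=0 z=1 clk=0 r=0 x=0 u=1
  Δ1: clk:0→1
  Δ2: q:0→1
  Δ3: v:0→1
  Δ4: p:0→1
  Δ5: x:0→1
  Δ6: z:1→0
  (6Δ to stable)
t=17 Δ0: y=1 v=1 q=1 p=1 z=0 clk=1 r=0 x=1 u=1
  Δ1: clk:1→0, r:0→1
  Δ2: x:1→0
  Δ3: z:0→1
  (3Δ to stable)
t=18 Δ0: y=1 v=1 q=1 p=1 z=1 clk=0 r=1 x=0 u=1
  Δ1: clk:0→1, r:1→0
  Δ2: x:0→1
  Δ3: z:1→0
  (3Δ to stable)
t=19 Δ0: y=1 v=1 q=1 p=1 z=0 clk=1 r=0 x=1 u=1
  Δ1: y:1→0, clk:1→0
  Δ2: p:1→0, z:0→1
  Δ3: x:1→0
  Δ4: z:1→0
  (4Δ to stable)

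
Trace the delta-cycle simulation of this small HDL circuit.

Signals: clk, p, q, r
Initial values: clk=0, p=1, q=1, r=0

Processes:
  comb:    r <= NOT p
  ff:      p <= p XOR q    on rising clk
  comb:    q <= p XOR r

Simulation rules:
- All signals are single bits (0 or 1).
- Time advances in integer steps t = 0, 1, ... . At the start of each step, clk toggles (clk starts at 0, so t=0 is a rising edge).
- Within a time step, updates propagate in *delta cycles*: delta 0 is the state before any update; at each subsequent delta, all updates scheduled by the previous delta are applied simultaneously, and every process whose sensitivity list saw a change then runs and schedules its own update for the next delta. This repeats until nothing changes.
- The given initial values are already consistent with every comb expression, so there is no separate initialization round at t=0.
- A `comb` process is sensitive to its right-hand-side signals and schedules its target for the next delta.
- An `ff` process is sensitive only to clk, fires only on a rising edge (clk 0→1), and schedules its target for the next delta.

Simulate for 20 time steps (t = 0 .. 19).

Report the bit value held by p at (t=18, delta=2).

t=0 Δ0: r=0 p=1 q=1 clk=0
  Δ1: clk:0→1
  Δ2: p:1→0
  Δ3: r:0→1, q:1→0
  Δ4: q:0→1
  (4Δ to stable)
t=1 Δ0: r=1 p=0 q=1 clk=1
  Δ1: clk:1→0
  (1Δ to stable)
t=2 Δ0: r=1 p=0 q=1 clk=0
  Δ1: clk:0→1
  Δ2: p:0→1
  Δ3: r:1→0, q:1→0
  Δ4: q:0→1
  (4Δ to stable)
t=3 Δ0: r=0 p=1 q=1 clk=1
  Δ1: clk:1→0
  (1Δ to stable)
t=4 Δ0: r=0 p=1 q=1 clk=0
  Δ1: clk:0→1
  Δ2: p:1→0
  Δ3: r:0→1, q:1→0
  Δ4: q:0→1
  (4Δ to stable)
t=5 Δ0: r=1 p=0 q=1 clk=1
  Δ1: clk:1→0
  (1Δ to stable)
t=6 Δ0: r=1 p=0 q=1 clk=0
  Δ1: clk:0→1
  Δ2: p:0→1
  Δ3: r:1→0, q:1→0
  Δ4: q:0→1
  (4Δ to stable)
t=7 Δ0: r=0 p=1 q=1 clk=1
  Δ1: clk:1→0
  (1Δ to stable)
t=8 Δ0: r=0 p=1 q=1 clk=0
  Δ1: clk:0→1
  Δ2: p:1→0
  Δ3: r:0→1, q:1→0
  Δ4: q:0→1
  (4Δ to stable)
t=9 Δ0: r=1 p=0 q=1 clk=1
  Δ1: clk:1→0
  (1Δ to stable)
t=10 Δ0: r=1 p=0 q=1 clk=0
  Δ1: clk:0→1
  Δ2: p:0→1
  Δ3: r:1→0, q:1→0
  Δ4: q:0→1
  (4Δ to stable)
t=11 Δ0: r=0 p=1 q=1 clk=1
  Δ1: clk:1→0
  (1Δ to stable)
t=12 Δ0: r=0 p=1 q=1 clk=0
  Δ1: clk:0→1
  Δ2: p:1→0
  Δ3: r:0→1, q:1→0
  Δ4: q:0→1
  (4Δ to stable)
t=13 Δ0: r=1 p=0 q=1 clk=1
  Δ1: clk:1→0
  (1Δ to stable)
t=14 Δ0: r=1 p=0 q=1 clk=0
  Δ1: clk:0→1
  Δ2: p:0→1
  Δ3: r:1→0, q:1→0
  Δ4: q:0→1
  (4Δ to stable)
t=15 Δ0: r=0 p=1 q=1 clk=1
  Δ1: clk:1→0
  (1Δ to stable)
t=16 Δ0: r=0 p=1 q=1 clk=0
  Δ1: clk:0→1
  Δ2: p:1→0
  Δ3: r:0→1, q:1→0
  Δ4: q:0→1
  (4Δ to stable)
t=17 Δ0: r=1 p=0 q=1 clk=1
  Δ1: clk:1→0
  (1Δ to stable)
t=18 Δ0: r=1 p=0 q=1 clk=0
  Δ1: clk:0→1
  Δ2: p:0→1
  Δ3: r:1→0, q:1→0
  Δ4: q:0→1
  (4Δ to stable)
t=19 Δ0: r=0 p=1 q=1 clk=1
  Δ1: clk:1→0
  (1Δ to stable)

1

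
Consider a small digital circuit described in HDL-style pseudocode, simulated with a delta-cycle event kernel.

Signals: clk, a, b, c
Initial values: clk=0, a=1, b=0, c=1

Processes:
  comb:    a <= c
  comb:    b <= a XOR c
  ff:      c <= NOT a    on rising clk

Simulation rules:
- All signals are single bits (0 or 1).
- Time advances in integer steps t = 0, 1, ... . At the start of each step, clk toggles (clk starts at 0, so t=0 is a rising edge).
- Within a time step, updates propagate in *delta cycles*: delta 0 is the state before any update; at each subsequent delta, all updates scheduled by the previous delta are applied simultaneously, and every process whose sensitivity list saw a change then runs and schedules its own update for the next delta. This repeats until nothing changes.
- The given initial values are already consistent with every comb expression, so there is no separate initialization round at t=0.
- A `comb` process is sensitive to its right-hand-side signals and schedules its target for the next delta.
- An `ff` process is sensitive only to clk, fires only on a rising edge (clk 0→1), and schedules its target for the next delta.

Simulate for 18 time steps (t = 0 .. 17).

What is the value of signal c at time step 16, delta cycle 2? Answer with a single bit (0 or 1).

t0.Δ0 c=1 b=0 a=1 clk=0
t0.Δ1 c=1 b=0 a=1 clk=1
t0.Δ2 c=0 b=0 a=1 clk=1
t0.Δ3 c=0 b=1 a=0 clk=1
t0.Δ4 c=0 b=0 a=0 clk=1
t1.Δ0 c=0 b=0 a=0 clk=1
t1.Δ1 c=0 b=0 a=0 clk=0
t2.Δ0 c=0 b=0 a=0 clk=0
t2.Δ1 c=0 b=0 a=0 clk=1
t2.Δ2 c=1 b=0 a=0 clk=1
t2.Δ3 c=1 b=1 a=1 clk=1
t2.Δ4 c=1 b=0 a=1 clk=1
t3.Δ0 c=1 b=0 a=1 clk=1
t3.Δ1 c=1 b=0 a=1 clk=0
t4.Δ0 c=1 b=0 a=1 clk=0
t4.Δ1 c=1 b=0 a=1 clk=1
t4.Δ2 c=0 b=0 a=1 clk=1
t4.Δ3 c=0 b=1 a=0 clk=1
t4.Δ4 c=0 b=0 a=0 clk=1
t5.Δ0 c=0 b=0 a=0 clk=1
t5.Δ1 c=0 b=0 a=0 clk=0
t6.Δ0 c=0 b=0 a=0 clk=0
t6.Δ1 c=0 b=0 a=0 clk=1
t6.Δ2 c=1 b=0 a=0 clk=1
t6.Δ3 c=1 b=1 a=1 clk=1
t6.Δ4 c=1 b=0 a=1 clk=1
t7.Δ0 c=1 b=0 a=1 clk=1
t7.Δ1 c=1 b=0 a=1 clk=0
t8.Δ0 c=1 b=0 a=1 clk=0
t8.Δ1 c=1 b=0 a=1 clk=1
t8.Δ2 c=0 b=0 a=1 clk=1
t8.Δ3 c=0 b=1 a=0 clk=1
t8.Δ4 c=0 b=0 a=0 clk=1
t9.Δ0 c=0 b=0 a=0 clk=1
t9.Δ1 c=0 b=0 a=0 clk=0
t10.Δ0 c=0 b=0 a=0 clk=0
t10.Δ1 c=0 b=0 a=0 clk=1
t10.Δ2 c=1 b=0 a=0 clk=1
t10.Δ3 c=1 b=1 a=1 clk=1
t10.Δ4 c=1 b=0 a=1 clk=1
t11.Δ0 c=1 b=0 a=1 clk=1
t11.Δ1 c=1 b=0 a=1 clk=0
t12.Δ0 c=1 b=0 a=1 clk=0
t12.Δ1 c=1 b=0 a=1 clk=1
t12.Δ2 c=0 b=0 a=1 clk=1
t12.Δ3 c=0 b=1 a=0 clk=1
t12.Δ4 c=0 b=0 a=0 clk=1
t13.Δ0 c=0 b=0 a=0 clk=1
t13.Δ1 c=0 b=0 a=0 clk=0
t14.Δ0 c=0 b=0 a=0 clk=0
t14.Δ1 c=0 b=0 a=0 clk=1
t14.Δ2 c=1 b=0 a=0 clk=1
t14.Δ3 c=1 b=1 a=1 clk=1
t14.Δ4 c=1 b=0 a=1 clk=1
t15.Δ0 c=1 b=0 a=1 clk=1
t15.Δ1 c=1 b=0 a=1 clk=0
t16.Δ0 c=1 b=0 a=1 clk=0
t16.Δ1 c=1 b=0 a=1 clk=1
t16.Δ2 c=0 b=0 a=1 clk=1
t16.Δ3 c=0 b=1 a=0 clk=1
t16.Δ4 c=0 b=0 a=0 clk=1
t17.Δ0 c=0 b=0 a=0 clk=1
t17.Δ1 c=0 b=0 a=0 clk=0

0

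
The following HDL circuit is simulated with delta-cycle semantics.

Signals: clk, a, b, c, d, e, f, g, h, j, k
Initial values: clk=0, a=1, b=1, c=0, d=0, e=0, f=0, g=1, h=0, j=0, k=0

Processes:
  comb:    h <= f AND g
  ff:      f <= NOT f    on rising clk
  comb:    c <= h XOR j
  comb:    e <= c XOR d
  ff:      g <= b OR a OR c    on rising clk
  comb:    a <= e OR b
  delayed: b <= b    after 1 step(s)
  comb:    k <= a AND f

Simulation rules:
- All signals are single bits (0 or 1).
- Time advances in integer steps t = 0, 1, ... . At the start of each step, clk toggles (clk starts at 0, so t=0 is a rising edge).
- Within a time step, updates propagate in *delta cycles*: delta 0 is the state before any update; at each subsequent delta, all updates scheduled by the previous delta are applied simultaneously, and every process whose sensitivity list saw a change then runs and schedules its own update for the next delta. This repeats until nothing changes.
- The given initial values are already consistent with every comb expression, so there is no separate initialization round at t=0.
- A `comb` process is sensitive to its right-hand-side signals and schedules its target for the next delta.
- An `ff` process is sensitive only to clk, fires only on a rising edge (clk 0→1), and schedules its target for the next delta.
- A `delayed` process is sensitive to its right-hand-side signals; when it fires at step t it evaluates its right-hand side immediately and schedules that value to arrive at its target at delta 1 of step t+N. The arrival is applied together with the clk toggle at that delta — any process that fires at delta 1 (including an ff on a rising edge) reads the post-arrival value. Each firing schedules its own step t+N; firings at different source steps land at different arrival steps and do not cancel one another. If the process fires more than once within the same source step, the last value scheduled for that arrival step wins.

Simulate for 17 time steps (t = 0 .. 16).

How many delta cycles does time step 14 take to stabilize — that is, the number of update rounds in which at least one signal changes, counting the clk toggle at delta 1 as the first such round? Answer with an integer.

5

[bits: e,k,h,b,j,c,clk,f,a,g,d]
t=0: Δ0=00010000110 Δ1=00010010110 Δ2=00010011110 Δ3=01110011110 Δ4=01110111110 Δ5=11110111110 | 5Δ
t=1: Δ0=11110111110 Δ1=11110101110 | 1Δ
t=2: Δ0=11110101110 Δ1=11110111110 Δ2=11110110110 Δ3=10010110110 Δ4=10010010110 Δ5=00010010110 | 5Δ
t=3: Δ0=00010010110 Δ1=00010000110 | 1Δ
t=4: Δ0=00010000110 Δ1=00010010110 Δ2=00010011110 Δ3=01110011110 Δ4=01110111110 Δ5=11110111110 | 5Δ
t=5: Δ0=11110111110 Δ1=11110101110 | 1Δ
t=6: Δ0=11110101110 Δ1=11110111110 Δ2=11110110110 Δ3=10010110110 Δ4=10010010110 Δ5=00010010110 | 5Δ
t=7: Δ0=00010010110 Δ1=00010000110 | 1Δ
t=8: Δ0=00010000110 Δ1=00010010110 Δ2=00010011110 Δ3=01110011110 Δ4=01110111110 Δ5=11110111110 | 5Δ
t=9: Δ0=11110111110 Δ1=11110101110 | 1Δ
t=10: Δ0=11110101110 Δ1=11110111110 Δ2=11110110110 Δ3=10010110110 Δ4=10010010110 Δ5=00010010110 | 5Δ
t=11: Δ0=00010010110 Δ1=00010000110 | 1Δ
t=12: Δ0=00010000110 Δ1=00010010110 Δ2=00010011110 Δ3=01110011110 Δ4=01110111110 Δ5=11110111110 | 5Δ
t=13: Δ0=11110111110 Δ1=11110101110 | 1Δ
t=14: Δ0=11110101110 Δ1=11110111110 Δ2=11110110110 Δ3=10010110110 Δ4=10010010110 Δ5=00010010110 | 5Δ
t=15: Δ0=00010010110 Δ1=00010000110 | 1Δ
t=16: Δ0=00010000110 Δ1=00010010110 Δ2=00010011110 Δ3=01110011110 Δ4=01110111110 Δ5=11110111110 | 5Δ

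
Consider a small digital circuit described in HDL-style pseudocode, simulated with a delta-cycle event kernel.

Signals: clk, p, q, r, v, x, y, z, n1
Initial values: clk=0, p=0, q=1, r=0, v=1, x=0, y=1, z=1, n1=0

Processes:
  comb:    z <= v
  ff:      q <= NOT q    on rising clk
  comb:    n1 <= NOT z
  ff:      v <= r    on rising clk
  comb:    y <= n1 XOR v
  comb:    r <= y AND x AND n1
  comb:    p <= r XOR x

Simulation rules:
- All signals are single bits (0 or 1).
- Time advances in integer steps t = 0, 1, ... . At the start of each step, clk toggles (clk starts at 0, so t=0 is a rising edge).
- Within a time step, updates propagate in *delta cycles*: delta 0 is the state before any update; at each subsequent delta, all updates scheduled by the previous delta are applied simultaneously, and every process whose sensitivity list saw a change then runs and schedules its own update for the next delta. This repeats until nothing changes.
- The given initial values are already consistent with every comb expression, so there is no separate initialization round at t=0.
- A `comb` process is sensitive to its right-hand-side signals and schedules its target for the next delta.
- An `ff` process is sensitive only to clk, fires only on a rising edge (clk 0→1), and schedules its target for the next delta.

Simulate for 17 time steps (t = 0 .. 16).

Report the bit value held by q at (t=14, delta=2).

t=0 Δ0: x=0 p=0 v=1 z=1 q=1 y=1 n1=0 r=0 clk=0
  Δ1: clk:0→1
  Δ2: v:1→0, q:1→0
  Δ3: z:1→0, y:1→0
  Δ4: n1:0→1
  Δ5: y:0→1
  (5Δ to stable)
t=1 Δ0: x=0 p=0 v=0 z=0 q=0 y=1 n1=1 r=0 clk=1
  Δ1: clk:1→0
  (1Δ to stable)
t=2 Δ0: x=0 p=0 v=0 z=0 q=0 y=1 n1=1 r=0 clk=0
  Δ1: clk:0→1
  Δ2: q:0→1
  (2Δ to stable)
t=3 Δ0: x=0 p=0 v=0 z=0 q=1 y=1 n1=1 r=0 clk=1
  Δ1: clk:1→0
  (1Δ to stable)
t=4 Δ0: x=0 p=0 v=0 z=0 q=1 y=1 n1=1 r=0 clk=0
  Δ1: clk:0→1
  Δ2: q:1→0
  (2Δ to stable)
t=5 Δ0: x=0 p=0 v=0 z=0 q=0 y=1 n1=1 r=0 clk=1
  Δ1: clk:1→0
  (1Δ to stable)
t=6 Δ0: x=0 p=0 v=0 z=0 q=0 y=1 n1=1 r=0 clk=0
  Δ1: clk:0→1
  Δ2: q:0→1
  (2Δ to stable)
t=7 Δ0: x=0 p=0 v=0 z=0 q=1 y=1 n1=1 r=0 clk=1
  Δ1: clk:1→0
  (1Δ to stable)
t=8 Δ0: x=0 p=0 v=0 z=0 q=1 y=1 n1=1 r=0 clk=0
  Δ1: clk:0→1
  Δ2: q:1→0
  (2Δ to stable)
t=9 Δ0: x=0 p=0 v=0 z=0 q=0 y=1 n1=1 r=0 clk=1
  Δ1: clk:1→0
  (1Δ to stable)
t=10 Δ0: x=0 p=0 v=0 z=0 q=0 y=1 n1=1 r=0 clk=0
  Δ1: clk:0→1
  Δ2: q:0→1
  (2Δ to stable)
t=11 Δ0: x=0 p=0 v=0 z=0 q=1 y=1 n1=1 r=0 clk=1
  Δ1: clk:1→0
  (1Δ to stable)
t=12 Δ0: x=0 p=0 v=0 z=0 q=1 y=1 n1=1 r=0 clk=0
  Δ1: clk:0→1
  Δ2: q:1→0
  (2Δ to stable)
t=13 Δ0: x=0 p=0 v=0 z=0 q=0 y=1 n1=1 r=0 clk=1
  Δ1: clk:1→0
  (1Δ to stable)
t=14 Δ0: x=0 p=0 v=0 z=0 q=0 y=1 n1=1 r=0 clk=0
  Δ1: clk:0→1
  Δ2: q:0→1
  (2Δ to stable)
t=15 Δ0: x=0 p=0 v=0 z=0 q=1 y=1 n1=1 r=0 clk=1
  Δ1: clk:1→0
  (1Δ to stable)
t=16 Δ0: x=0 p=0 v=0 z=0 q=1 y=1 n1=1 r=0 clk=0
  Δ1: clk:0→1
  Δ2: q:1→0
  (2Δ to stable)

1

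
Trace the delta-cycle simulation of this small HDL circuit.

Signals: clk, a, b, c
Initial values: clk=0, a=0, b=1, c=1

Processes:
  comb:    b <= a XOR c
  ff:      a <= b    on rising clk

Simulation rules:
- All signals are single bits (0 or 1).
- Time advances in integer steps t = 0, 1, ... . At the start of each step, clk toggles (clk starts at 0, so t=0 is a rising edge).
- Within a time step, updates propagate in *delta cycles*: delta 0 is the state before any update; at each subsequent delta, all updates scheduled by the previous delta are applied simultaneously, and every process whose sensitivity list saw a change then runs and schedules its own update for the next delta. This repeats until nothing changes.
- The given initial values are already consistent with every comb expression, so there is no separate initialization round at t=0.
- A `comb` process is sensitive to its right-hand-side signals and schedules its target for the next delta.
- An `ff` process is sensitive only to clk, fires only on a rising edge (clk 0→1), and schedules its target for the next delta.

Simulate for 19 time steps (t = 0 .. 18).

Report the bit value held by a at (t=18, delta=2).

0

t0.Δ0 a=0 c=1 b=1 clk=0
t0.Δ1 a=0 c=1 b=1 clk=1
t0.Δ2 a=1 c=1 b=1 clk=1
t0.Δ3 a=1 c=1 b=0 clk=1
t1.Δ0 a=1 c=1 b=0 clk=1
t1.Δ1 a=1 c=1 b=0 clk=0
t2.Δ0 a=1 c=1 b=0 clk=0
t2.Δ1 a=1 c=1 b=0 clk=1
t2.Δ2 a=0 c=1 b=0 clk=1
t2.Δ3 a=0 c=1 b=1 clk=1
t3.Δ0 a=0 c=1 b=1 clk=1
t3.Δ1 a=0 c=1 b=1 clk=0
t4.Δ0 a=0 c=1 b=1 clk=0
t4.Δ1 a=0 c=1 b=1 clk=1
t4.Δ2 a=1 c=1 b=1 clk=1
t4.Δ3 a=1 c=1 b=0 clk=1
t5.Δ0 a=1 c=1 b=0 clk=1
t5.Δ1 a=1 c=1 b=0 clk=0
t6.Δ0 a=1 c=1 b=0 clk=0
t6.Δ1 a=1 c=1 b=0 clk=1
t6.Δ2 a=0 c=1 b=0 clk=1
t6.Δ3 a=0 c=1 b=1 clk=1
t7.Δ0 a=0 c=1 b=1 clk=1
t7.Δ1 a=0 c=1 b=1 clk=0
t8.Δ0 a=0 c=1 b=1 clk=0
t8.Δ1 a=0 c=1 b=1 clk=1
t8.Δ2 a=1 c=1 b=1 clk=1
t8.Δ3 a=1 c=1 b=0 clk=1
t9.Δ0 a=1 c=1 b=0 clk=1
t9.Δ1 a=1 c=1 b=0 clk=0
t10.Δ0 a=1 c=1 b=0 clk=0
t10.Δ1 a=1 c=1 b=0 clk=1
t10.Δ2 a=0 c=1 b=0 clk=1
t10.Δ3 a=0 c=1 b=1 clk=1
t11.Δ0 a=0 c=1 b=1 clk=1
t11.Δ1 a=0 c=1 b=1 clk=0
t12.Δ0 a=0 c=1 b=1 clk=0
t12.Δ1 a=0 c=1 b=1 clk=1
t12.Δ2 a=1 c=1 b=1 clk=1
t12.Δ3 a=1 c=1 b=0 clk=1
t13.Δ0 a=1 c=1 b=0 clk=1
t13.Δ1 a=1 c=1 b=0 clk=0
t14.Δ0 a=1 c=1 b=0 clk=0
t14.Δ1 a=1 c=1 b=0 clk=1
t14.Δ2 a=0 c=1 b=0 clk=1
t14.Δ3 a=0 c=1 b=1 clk=1
t15.Δ0 a=0 c=1 b=1 clk=1
t15.Δ1 a=0 c=1 b=1 clk=0
t16.Δ0 a=0 c=1 b=1 clk=0
t16.Δ1 a=0 c=1 b=1 clk=1
t16.Δ2 a=1 c=1 b=1 clk=1
t16.Δ3 a=1 c=1 b=0 clk=1
t17.Δ0 a=1 c=1 b=0 clk=1
t17.Δ1 a=1 c=1 b=0 clk=0
t18.Δ0 a=1 c=1 b=0 clk=0
t18.Δ1 a=1 c=1 b=0 clk=1
t18.Δ2 a=0 c=1 b=0 clk=1
t18.Δ3 a=0 c=1 b=1 clk=1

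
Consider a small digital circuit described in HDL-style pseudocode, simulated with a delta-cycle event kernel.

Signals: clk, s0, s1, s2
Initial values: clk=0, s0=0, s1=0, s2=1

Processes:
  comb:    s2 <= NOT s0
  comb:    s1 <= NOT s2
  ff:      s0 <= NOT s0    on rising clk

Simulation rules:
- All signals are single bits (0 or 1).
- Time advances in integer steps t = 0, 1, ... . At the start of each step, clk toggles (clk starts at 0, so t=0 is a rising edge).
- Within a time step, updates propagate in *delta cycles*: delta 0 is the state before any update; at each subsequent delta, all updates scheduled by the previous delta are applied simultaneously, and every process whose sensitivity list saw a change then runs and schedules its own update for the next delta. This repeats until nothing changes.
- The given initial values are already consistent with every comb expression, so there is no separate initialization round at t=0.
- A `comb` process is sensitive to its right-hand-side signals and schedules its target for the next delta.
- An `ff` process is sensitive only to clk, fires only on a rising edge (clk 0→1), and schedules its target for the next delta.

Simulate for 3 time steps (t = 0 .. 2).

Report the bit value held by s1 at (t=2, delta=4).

0

[bits: s0,s2,s1,clk]
t=0: Δ0=0100 Δ1=0101 Δ2=1101 Δ3=1001 Δ4=1011 | 4Δ
t=1: Δ0=1011 Δ1=1010 | 1Δ
t=2: Δ0=1010 Δ1=1011 Δ2=0011 Δ3=0111 Δ4=0101 | 4Δ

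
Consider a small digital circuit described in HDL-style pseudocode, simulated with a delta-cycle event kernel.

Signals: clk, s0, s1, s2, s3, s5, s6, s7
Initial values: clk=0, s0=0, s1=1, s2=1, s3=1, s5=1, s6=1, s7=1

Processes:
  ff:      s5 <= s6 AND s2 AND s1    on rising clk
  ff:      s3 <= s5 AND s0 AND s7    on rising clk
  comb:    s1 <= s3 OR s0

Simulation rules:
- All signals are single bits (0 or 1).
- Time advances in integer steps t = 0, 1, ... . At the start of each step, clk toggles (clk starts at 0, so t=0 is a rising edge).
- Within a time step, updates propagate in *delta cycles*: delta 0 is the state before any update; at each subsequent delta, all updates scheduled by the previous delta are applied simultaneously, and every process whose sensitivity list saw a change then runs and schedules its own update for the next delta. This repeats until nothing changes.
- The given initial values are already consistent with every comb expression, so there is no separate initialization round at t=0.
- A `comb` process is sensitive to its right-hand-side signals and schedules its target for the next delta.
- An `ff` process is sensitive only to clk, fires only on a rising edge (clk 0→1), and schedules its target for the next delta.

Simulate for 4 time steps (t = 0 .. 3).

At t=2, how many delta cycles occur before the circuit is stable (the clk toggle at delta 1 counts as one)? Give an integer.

2

t=0 Δ0: s5=1 s0=0 s2=1 s7=1 s3=1 s1=1 clk=0 s6=1
  Δ1: clk:0→1
  Δ2: s3:1→0
  Δ3: s1:1→0
  (3Δ to stable)
t=1 Δ0: s5=1 s0=0 s2=1 s7=1 s3=0 s1=0 clk=1 s6=1
  Δ1: clk:1→0
  (1Δ to stable)
t=2 Δ0: s5=1 s0=0 s2=1 s7=1 s3=0 s1=0 clk=0 s6=1
  Δ1: clk:0→1
  Δ2: s5:1→0
  (2Δ to stable)
t=3 Δ0: s5=0 s0=0 s2=1 s7=1 s3=0 s1=0 clk=1 s6=1
  Δ1: clk:1→0
  (1Δ to stable)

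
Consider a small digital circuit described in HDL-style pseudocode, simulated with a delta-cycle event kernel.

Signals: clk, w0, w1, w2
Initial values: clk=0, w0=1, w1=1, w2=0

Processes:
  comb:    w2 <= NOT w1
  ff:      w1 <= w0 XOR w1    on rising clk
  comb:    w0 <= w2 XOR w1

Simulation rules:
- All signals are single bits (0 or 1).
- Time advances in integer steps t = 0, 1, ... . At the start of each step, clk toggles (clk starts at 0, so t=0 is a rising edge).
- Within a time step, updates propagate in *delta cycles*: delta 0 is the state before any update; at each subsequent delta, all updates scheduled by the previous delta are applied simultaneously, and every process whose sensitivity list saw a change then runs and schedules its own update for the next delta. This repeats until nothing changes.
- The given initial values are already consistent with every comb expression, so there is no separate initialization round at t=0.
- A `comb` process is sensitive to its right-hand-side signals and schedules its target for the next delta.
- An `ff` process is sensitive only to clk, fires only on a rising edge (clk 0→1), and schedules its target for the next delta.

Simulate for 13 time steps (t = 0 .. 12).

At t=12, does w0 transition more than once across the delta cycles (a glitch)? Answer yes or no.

yes

[bits: clk,w2,w1,w0]
t=0: Δ0=0011 Δ1=1011 Δ2=1001 Δ3=1100 Δ4=1101 | 4Δ
t=1: Δ0=1101 Δ1=0101 | 1Δ
t=2: Δ0=0101 Δ1=1101 Δ2=1111 Δ3=1010 Δ4=1011 | 4Δ
t=3: Δ0=1011 Δ1=0011 | 1Δ
t=4: Δ0=0011 Δ1=1011 Δ2=1001 Δ3=1100 Δ4=1101 | 4Δ
t=5: Δ0=1101 Δ1=0101 | 1Δ
t=6: Δ0=0101 Δ1=1101 Δ2=1111 Δ3=1010 Δ4=1011 | 4Δ
t=7: Δ0=1011 Δ1=0011 | 1Δ
t=8: Δ0=0011 Δ1=1011 Δ2=1001 Δ3=1100 Δ4=1101 | 4Δ
t=9: Δ0=1101 Δ1=0101 | 1Δ
t=10: Δ0=0101 Δ1=1101 Δ2=1111 Δ3=1010 Δ4=1011 | 4Δ
t=11: Δ0=1011 Δ1=0011 | 1Δ
t=12: Δ0=0011 Δ1=1011 Δ2=1001 Δ3=1100 Δ4=1101 | 4Δ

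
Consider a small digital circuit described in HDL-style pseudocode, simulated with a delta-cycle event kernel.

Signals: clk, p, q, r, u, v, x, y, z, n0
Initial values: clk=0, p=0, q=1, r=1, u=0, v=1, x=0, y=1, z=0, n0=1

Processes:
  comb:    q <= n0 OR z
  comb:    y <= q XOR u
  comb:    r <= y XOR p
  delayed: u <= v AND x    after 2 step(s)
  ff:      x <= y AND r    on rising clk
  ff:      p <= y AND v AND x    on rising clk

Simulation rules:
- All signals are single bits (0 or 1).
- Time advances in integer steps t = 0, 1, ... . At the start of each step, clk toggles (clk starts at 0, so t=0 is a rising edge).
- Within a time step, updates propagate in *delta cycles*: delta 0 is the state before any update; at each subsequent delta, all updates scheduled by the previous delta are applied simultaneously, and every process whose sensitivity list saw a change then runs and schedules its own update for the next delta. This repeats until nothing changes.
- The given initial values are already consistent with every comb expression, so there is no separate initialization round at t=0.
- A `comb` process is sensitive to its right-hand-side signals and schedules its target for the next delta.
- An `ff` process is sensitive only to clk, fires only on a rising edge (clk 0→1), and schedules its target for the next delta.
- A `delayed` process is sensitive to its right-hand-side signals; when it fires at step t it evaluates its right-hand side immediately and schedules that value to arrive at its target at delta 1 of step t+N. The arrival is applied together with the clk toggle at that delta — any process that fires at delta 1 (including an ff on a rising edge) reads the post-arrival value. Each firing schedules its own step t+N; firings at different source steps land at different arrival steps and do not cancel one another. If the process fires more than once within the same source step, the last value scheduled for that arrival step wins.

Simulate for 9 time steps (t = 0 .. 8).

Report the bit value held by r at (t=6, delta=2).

0

t0.Δ0 x=0 n0=1 p=0 q=1 z=0 r=1 u=0 v=1 y=1 clk=0
t0.Δ1 x=0 n0=1 p=0 q=1 z=0 r=1 u=0 v=1 y=1 clk=1
t0.Δ2 x=1 n0=1 p=0 q=1 z=0 r=1 u=0 v=1 y=1 clk=1
t1.Δ0 x=1 n0=1 p=0 q=1 z=0 r=1 u=0 v=1 y=1 clk=1
t1.Δ1 x=1 n0=1 p=0 q=1 z=0 r=1 u=0 v=1 y=1 clk=0
t2.Δ0 x=1 n0=1 p=0 q=1 z=0 r=1 u=0 v=1 y=1 clk=0
t2.Δ1 x=1 n0=1 p=0 q=1 z=0 r=1 u=1 v=1 y=1 clk=1
t2.Δ2 x=1 n0=1 p=1 q=1 z=0 r=1 u=1 v=1 y=0 clk=1
t3.Δ0 x=1 n0=1 p=1 q=1 z=0 r=1 u=1 v=1 y=0 clk=1
t3.Δ1 x=1 n0=1 p=1 q=1 z=0 r=1 u=1 v=1 y=0 clk=0
t4.Δ0 x=1 n0=1 p=1 q=1 z=0 r=1 u=1 v=1 y=0 clk=0
t4.Δ1 x=1 n0=1 p=1 q=1 z=0 r=1 u=1 v=1 y=0 clk=1
t4.Δ2 x=0 n0=1 p=0 q=1 z=0 r=1 u=1 v=1 y=0 clk=1
t4.Δ3 x=0 n0=1 p=0 q=1 z=0 r=0 u=1 v=1 y=0 clk=1
t5.Δ0 x=0 n0=1 p=0 q=1 z=0 r=0 u=1 v=1 y=0 clk=1
t5.Δ1 x=0 n0=1 p=0 q=1 z=0 r=0 u=1 v=1 y=0 clk=0
t6.Δ0 x=0 n0=1 p=0 q=1 z=0 r=0 u=1 v=1 y=0 clk=0
t6.Δ1 x=0 n0=1 p=0 q=1 z=0 r=0 u=0 v=1 y=0 clk=1
t6.Δ2 x=0 n0=1 p=0 q=1 z=0 r=0 u=0 v=1 y=1 clk=1
t6.Δ3 x=0 n0=1 p=0 q=1 z=0 r=1 u=0 v=1 y=1 clk=1
t7.Δ0 x=0 n0=1 p=0 q=1 z=0 r=1 u=0 v=1 y=1 clk=1
t7.Δ1 x=0 n0=1 p=0 q=1 z=0 r=1 u=0 v=1 y=1 clk=0
t8.Δ0 x=0 n0=1 p=0 q=1 z=0 r=1 u=0 v=1 y=1 clk=0
t8.Δ1 x=0 n0=1 p=0 q=1 z=0 r=1 u=0 v=1 y=1 clk=1
t8.Δ2 x=1 n0=1 p=0 q=1 z=0 r=1 u=0 v=1 y=1 clk=1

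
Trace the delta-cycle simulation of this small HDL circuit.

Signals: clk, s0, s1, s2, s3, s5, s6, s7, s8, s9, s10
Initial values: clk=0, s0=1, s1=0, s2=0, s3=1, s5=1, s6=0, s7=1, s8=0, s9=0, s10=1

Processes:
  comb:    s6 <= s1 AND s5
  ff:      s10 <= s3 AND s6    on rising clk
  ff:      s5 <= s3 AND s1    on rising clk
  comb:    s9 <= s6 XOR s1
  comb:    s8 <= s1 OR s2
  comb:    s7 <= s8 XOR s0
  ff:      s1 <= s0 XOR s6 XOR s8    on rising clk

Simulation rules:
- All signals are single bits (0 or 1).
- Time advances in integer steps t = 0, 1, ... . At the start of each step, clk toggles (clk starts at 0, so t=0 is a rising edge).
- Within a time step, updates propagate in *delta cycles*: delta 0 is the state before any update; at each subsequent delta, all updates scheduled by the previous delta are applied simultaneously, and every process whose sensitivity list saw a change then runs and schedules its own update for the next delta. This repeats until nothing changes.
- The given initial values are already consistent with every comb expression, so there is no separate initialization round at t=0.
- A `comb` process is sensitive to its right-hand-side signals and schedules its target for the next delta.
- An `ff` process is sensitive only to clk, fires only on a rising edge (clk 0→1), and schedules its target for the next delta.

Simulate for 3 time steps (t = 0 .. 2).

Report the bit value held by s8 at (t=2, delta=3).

0

t=0 Δ0: s8=0 s3=1 s10=1 s9=0 s0=1 s7=1 s5=1 s6=0 s1=0 clk=0 s2=0
  Δ1: clk:0→1
  Δ2: s10:1→0, s5:1→0, s1:0→1
  Δ3: s8:0→1, s9:0→1
  Δ4: s7:1→0
  (4Δ to stable)
t=1 Δ0: s8=1 s3=1 s10=0 s9=1 s0=1 s7=0 s5=0 s6=0 s1=1 clk=1 s2=0
  Δ1: clk:1→0
  (1Δ to stable)
t=2 Δ0: s8=1 s3=1 s10=0 s9=1 s0=1 s7=0 s5=0 s6=0 s1=1 clk=0 s2=0
  Δ1: clk:0→1
  Δ2: s5:0→1, s1:1→0
  Δ3: s8:1→0, s9:1→0
  Δ4: s7:0→1
  (4Δ to stable)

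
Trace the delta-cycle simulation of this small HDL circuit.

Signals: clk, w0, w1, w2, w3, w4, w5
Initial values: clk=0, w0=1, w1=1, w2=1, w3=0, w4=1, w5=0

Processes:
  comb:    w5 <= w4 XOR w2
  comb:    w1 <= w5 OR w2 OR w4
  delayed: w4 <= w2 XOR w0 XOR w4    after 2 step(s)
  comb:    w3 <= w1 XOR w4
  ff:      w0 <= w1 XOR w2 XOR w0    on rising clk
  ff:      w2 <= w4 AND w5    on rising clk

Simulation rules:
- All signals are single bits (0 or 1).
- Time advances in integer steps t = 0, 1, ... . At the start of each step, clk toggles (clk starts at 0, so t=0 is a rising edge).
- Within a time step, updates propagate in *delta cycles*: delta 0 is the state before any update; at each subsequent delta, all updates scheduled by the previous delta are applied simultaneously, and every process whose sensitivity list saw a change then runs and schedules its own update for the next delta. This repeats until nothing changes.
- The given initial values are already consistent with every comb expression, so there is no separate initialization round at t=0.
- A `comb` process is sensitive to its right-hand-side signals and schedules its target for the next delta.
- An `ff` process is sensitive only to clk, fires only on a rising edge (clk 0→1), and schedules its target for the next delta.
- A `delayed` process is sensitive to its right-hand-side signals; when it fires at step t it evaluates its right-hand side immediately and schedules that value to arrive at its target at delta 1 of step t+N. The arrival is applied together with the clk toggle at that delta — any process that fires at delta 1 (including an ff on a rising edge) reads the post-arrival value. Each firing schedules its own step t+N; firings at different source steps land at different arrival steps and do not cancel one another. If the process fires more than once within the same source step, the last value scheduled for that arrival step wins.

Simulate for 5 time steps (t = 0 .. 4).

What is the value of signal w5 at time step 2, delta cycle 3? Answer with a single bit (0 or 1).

0

t=0 Δ0: w1=1 w2=1 w3=0 clk=0 w5=0 w4=1 w0=1
  Δ1: clk:0→1
  Δ2: w2:1→0
  Δ3: w5:0→1
  (3Δ to stable)
t=1 Δ0: w1=1 w2=0 w3=0 clk=1 w5=1 w4=1 w0=1
  Δ1: clk:1→0
  (1Δ to stable)
t=2 Δ0: w1=1 w2=0 w3=0 clk=0 w5=1 w4=1 w0=1
  Δ1: clk:0→1, w4:1→0
  Δ2: w3:0→1, w5:1→0, w0:1→0
  Δ3: w1:1→0
  Δ4: w3:1→0
  (4Δ to stable)
t=3 Δ0: w1=0 w2=0 w3=0 clk=1 w5=0 w4=0 w0=0
  Δ1: clk:1→0
  (1Δ to stable)
t=4 Δ0: w1=0 w2=0 w3=0 clk=0 w5=0 w4=0 w0=0
  Δ1: clk:0→1
  (1Δ to stable)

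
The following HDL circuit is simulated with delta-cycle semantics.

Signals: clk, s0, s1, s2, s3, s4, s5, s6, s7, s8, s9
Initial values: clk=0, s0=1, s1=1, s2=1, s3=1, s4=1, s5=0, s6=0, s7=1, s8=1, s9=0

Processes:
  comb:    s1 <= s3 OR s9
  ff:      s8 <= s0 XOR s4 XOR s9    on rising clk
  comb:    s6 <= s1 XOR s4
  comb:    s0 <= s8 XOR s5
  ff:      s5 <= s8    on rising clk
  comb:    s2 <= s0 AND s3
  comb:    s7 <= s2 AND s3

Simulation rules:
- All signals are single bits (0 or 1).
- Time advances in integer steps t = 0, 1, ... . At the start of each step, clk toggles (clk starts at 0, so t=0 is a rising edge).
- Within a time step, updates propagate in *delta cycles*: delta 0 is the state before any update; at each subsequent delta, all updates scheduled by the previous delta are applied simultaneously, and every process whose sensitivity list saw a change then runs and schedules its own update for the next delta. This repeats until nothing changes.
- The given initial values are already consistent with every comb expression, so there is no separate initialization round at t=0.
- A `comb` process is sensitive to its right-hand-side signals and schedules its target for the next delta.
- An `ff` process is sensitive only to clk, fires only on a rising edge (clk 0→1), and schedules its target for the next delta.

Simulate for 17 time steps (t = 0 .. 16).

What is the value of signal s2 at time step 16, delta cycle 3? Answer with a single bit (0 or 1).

0

t0.Δ0 s9=0 s4=1 s2=1 s1=1 clk=0 s3=1 s5=0 s0=1 s7=1 s8=1 s6=0
t0.Δ1 s9=0 s4=1 s2=1 s1=1 clk=1 s3=1 s5=0 s0=1 s7=1 s8=1 s6=0
t0.Δ2 s9=0 s4=1 s2=1 s1=1 clk=1 s3=1 s5=1 s0=1 s7=1 s8=0 s6=0
t1.Δ0 s9=0 s4=1 s2=1 s1=1 clk=1 s3=1 s5=1 s0=1 s7=1 s8=0 s6=0
t1.Δ1 s9=0 s4=1 s2=1 s1=1 clk=0 s3=1 s5=1 s0=1 s7=1 s8=0 s6=0
t2.Δ0 s9=0 s4=1 s2=1 s1=1 clk=0 s3=1 s5=1 s0=1 s7=1 s8=0 s6=0
t2.Δ1 s9=0 s4=1 s2=1 s1=1 clk=1 s3=1 s5=1 s0=1 s7=1 s8=0 s6=0
t2.Δ2 s9=0 s4=1 s2=1 s1=1 clk=1 s3=1 s5=0 s0=1 s7=1 s8=0 s6=0
t2.Δ3 s9=0 s4=1 s2=1 s1=1 clk=1 s3=1 s5=0 s0=0 s7=1 s8=0 s6=0
t2.Δ4 s9=0 s4=1 s2=0 s1=1 clk=1 s3=1 s5=0 s0=0 s7=1 s8=0 s6=0
t2.Δ5 s9=0 s4=1 s2=0 s1=1 clk=1 s3=1 s5=0 s0=0 s7=0 s8=0 s6=0
t3.Δ0 s9=0 s4=1 s2=0 s1=1 clk=1 s3=1 s5=0 s0=0 s7=0 s8=0 s6=0
t3.Δ1 s9=0 s4=1 s2=0 s1=1 clk=0 s3=1 s5=0 s0=0 s7=0 s8=0 s6=0
t4.Δ0 s9=0 s4=1 s2=0 s1=1 clk=0 s3=1 s5=0 s0=0 s7=0 s8=0 s6=0
t4.Δ1 s9=0 s4=1 s2=0 s1=1 clk=1 s3=1 s5=0 s0=0 s7=0 s8=0 s6=0
t4.Δ2 s9=0 s4=1 s2=0 s1=1 clk=1 s3=1 s5=0 s0=0 s7=0 s8=1 s6=0
t4.Δ3 s9=0 s4=1 s2=0 s1=1 clk=1 s3=1 s5=0 s0=1 s7=0 s8=1 s6=0
t4.Δ4 s9=0 s4=1 s2=1 s1=1 clk=1 s3=1 s5=0 s0=1 s7=0 s8=1 s6=0
t4.Δ5 s9=0 s4=1 s2=1 s1=1 clk=1 s3=1 s5=0 s0=1 s7=1 s8=1 s6=0
t5.Δ0 s9=0 s4=1 s2=1 s1=1 clk=1 s3=1 s5=0 s0=1 s7=1 s8=1 s6=0
t5.Δ1 s9=0 s4=1 s2=1 s1=1 clk=0 s3=1 s5=0 s0=1 s7=1 s8=1 s6=0
t6.Δ0 s9=0 s4=1 s2=1 s1=1 clk=0 s3=1 s5=0 s0=1 s7=1 s8=1 s6=0
t6.Δ1 s9=0 s4=1 s2=1 s1=1 clk=1 s3=1 s5=0 s0=1 s7=1 s8=1 s6=0
t6.Δ2 s9=0 s4=1 s2=1 s1=1 clk=1 s3=1 s5=1 s0=1 s7=1 s8=0 s6=0
t7.Δ0 s9=0 s4=1 s2=1 s1=1 clk=1 s3=1 s5=1 s0=1 s7=1 s8=0 s6=0
t7.Δ1 s9=0 s4=1 s2=1 s1=1 clk=0 s3=1 s5=1 s0=1 s7=1 s8=0 s6=0
t8.Δ0 s9=0 s4=1 s2=1 s1=1 clk=0 s3=1 s5=1 s0=1 s7=1 s8=0 s6=0
t8.Δ1 s9=0 s4=1 s2=1 s1=1 clk=1 s3=1 s5=1 s0=1 s7=1 s8=0 s6=0
t8.Δ2 s9=0 s4=1 s2=1 s1=1 clk=1 s3=1 s5=0 s0=1 s7=1 s8=0 s6=0
t8.Δ3 s9=0 s4=1 s2=1 s1=1 clk=1 s3=1 s5=0 s0=0 s7=1 s8=0 s6=0
t8.Δ4 s9=0 s4=1 s2=0 s1=1 clk=1 s3=1 s5=0 s0=0 s7=1 s8=0 s6=0
t8.Δ5 s9=0 s4=1 s2=0 s1=1 clk=1 s3=1 s5=0 s0=0 s7=0 s8=0 s6=0
t9.Δ0 s9=0 s4=1 s2=0 s1=1 clk=1 s3=1 s5=0 s0=0 s7=0 s8=0 s6=0
t9.Δ1 s9=0 s4=1 s2=0 s1=1 clk=0 s3=1 s5=0 s0=0 s7=0 s8=0 s6=0
t10.Δ0 s9=0 s4=1 s2=0 s1=1 clk=0 s3=1 s5=0 s0=0 s7=0 s8=0 s6=0
t10.Δ1 s9=0 s4=1 s2=0 s1=1 clk=1 s3=1 s5=0 s0=0 s7=0 s8=0 s6=0
t10.Δ2 s9=0 s4=1 s2=0 s1=1 clk=1 s3=1 s5=0 s0=0 s7=0 s8=1 s6=0
t10.Δ3 s9=0 s4=1 s2=0 s1=1 clk=1 s3=1 s5=0 s0=1 s7=0 s8=1 s6=0
t10.Δ4 s9=0 s4=1 s2=1 s1=1 clk=1 s3=1 s5=0 s0=1 s7=0 s8=1 s6=0
t10.Δ5 s9=0 s4=1 s2=1 s1=1 clk=1 s3=1 s5=0 s0=1 s7=1 s8=1 s6=0
t11.Δ0 s9=0 s4=1 s2=1 s1=1 clk=1 s3=1 s5=0 s0=1 s7=1 s8=1 s6=0
t11.Δ1 s9=0 s4=1 s2=1 s1=1 clk=0 s3=1 s5=0 s0=1 s7=1 s8=1 s6=0
t12.Δ0 s9=0 s4=1 s2=1 s1=1 clk=0 s3=1 s5=0 s0=1 s7=1 s8=1 s6=0
t12.Δ1 s9=0 s4=1 s2=1 s1=1 clk=1 s3=1 s5=0 s0=1 s7=1 s8=1 s6=0
t12.Δ2 s9=0 s4=1 s2=1 s1=1 clk=1 s3=1 s5=1 s0=1 s7=1 s8=0 s6=0
t13.Δ0 s9=0 s4=1 s2=1 s1=1 clk=1 s3=1 s5=1 s0=1 s7=1 s8=0 s6=0
t13.Δ1 s9=0 s4=1 s2=1 s1=1 clk=0 s3=1 s5=1 s0=1 s7=1 s8=0 s6=0
t14.Δ0 s9=0 s4=1 s2=1 s1=1 clk=0 s3=1 s5=1 s0=1 s7=1 s8=0 s6=0
t14.Δ1 s9=0 s4=1 s2=1 s1=1 clk=1 s3=1 s5=1 s0=1 s7=1 s8=0 s6=0
t14.Δ2 s9=0 s4=1 s2=1 s1=1 clk=1 s3=1 s5=0 s0=1 s7=1 s8=0 s6=0
t14.Δ3 s9=0 s4=1 s2=1 s1=1 clk=1 s3=1 s5=0 s0=0 s7=1 s8=0 s6=0
t14.Δ4 s9=0 s4=1 s2=0 s1=1 clk=1 s3=1 s5=0 s0=0 s7=1 s8=0 s6=0
t14.Δ5 s9=0 s4=1 s2=0 s1=1 clk=1 s3=1 s5=0 s0=0 s7=0 s8=0 s6=0
t15.Δ0 s9=0 s4=1 s2=0 s1=1 clk=1 s3=1 s5=0 s0=0 s7=0 s8=0 s6=0
t15.Δ1 s9=0 s4=1 s2=0 s1=1 clk=0 s3=1 s5=0 s0=0 s7=0 s8=0 s6=0
t16.Δ0 s9=0 s4=1 s2=0 s1=1 clk=0 s3=1 s5=0 s0=0 s7=0 s8=0 s6=0
t16.Δ1 s9=0 s4=1 s2=0 s1=1 clk=1 s3=1 s5=0 s0=0 s7=0 s8=0 s6=0
t16.Δ2 s9=0 s4=1 s2=0 s1=1 clk=1 s3=1 s5=0 s0=0 s7=0 s8=1 s6=0
t16.Δ3 s9=0 s4=1 s2=0 s1=1 clk=1 s3=1 s5=0 s0=1 s7=0 s8=1 s6=0
t16.Δ4 s9=0 s4=1 s2=1 s1=1 clk=1 s3=1 s5=0 s0=1 s7=0 s8=1 s6=0
t16.Δ5 s9=0 s4=1 s2=1 s1=1 clk=1 s3=1 s5=0 s0=1 s7=1 s8=1 s6=0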